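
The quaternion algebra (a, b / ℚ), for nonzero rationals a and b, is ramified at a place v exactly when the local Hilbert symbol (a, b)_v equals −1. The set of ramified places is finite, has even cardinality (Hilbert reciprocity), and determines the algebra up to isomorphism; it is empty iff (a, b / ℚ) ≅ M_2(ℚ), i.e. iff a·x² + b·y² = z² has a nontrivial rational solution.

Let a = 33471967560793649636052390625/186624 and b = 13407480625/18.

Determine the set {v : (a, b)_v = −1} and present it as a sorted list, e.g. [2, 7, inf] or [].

[7, 19, 31, 43]

Mod squares: a ≡ 817, b ≡ 354578. Check v ∈ {∞, 2, 3, 5, 7, 11, 19, 31, 43}.
v=∞: 817 > 0 and 354578 > 0  ⇒  (a,b)_∞ = +1.
v=11: a=11^6·(≡5), b=11^2·(≡1) mod 11; (5|11)=+1, (1|11)=+1; (−1)^{6·2·5}·(+1)^2·(+1)^6 = +1.
v=3: a=3^-6·(≡1), b=3^-2·(≡2) mod 3; (1|3)=+1, (2|3)=-1; (−1)^{-6·-2·1}·(+1)^-2·(-1)^-6 = +1.
v=43: a=43^3·(≡42), b=43^1·(≡32) mod 43; (42|43)=-1, (32|43)=-1; (−1)^{3·1·21}·(-1)^1·(-1)^3 = -1.
v=19: a=19^3·(≡5), b=19^1·(≡9) mod 19; (5|19)=+1, (9|19)=+1; (−1)^{3·1·9}·(+1)^1·(+1)^3 = -1.
v=2: v_2(a)=-8, v_2(b)=-1; units ≡ 1, 1 (mod 8); ε·ε+αω+βω = 0·0+-8·0+-1·0 ≡ 0  ⇒  (a,b)_2 = +1.
v=5: a=5^6·(≡2), b=5^4·(≡3) mod 5; (2|5)=-1, (3|5)=-1; (−1)^{6·4·2}·(-1)^4·(-1)^6 = +1.
v=7: a=7^4·(≡6), b=7^1·(≡1) mod 7; (6|7)=-1, (1|7)=+1; (−1)^{4·1·3}·(-1)^1·(+1)^4 = -1.
v=31: a=31^4·(≡3), b=31^1·(≡3) mod 31; (3|31)=-1, (3|31)=-1; (−1)^{4·1·15}·(-1)^1·(-1)^4 = -1.
Ram(817, 354578) = {7, 19, 31, 43}; no ℚ_7-point on the conic.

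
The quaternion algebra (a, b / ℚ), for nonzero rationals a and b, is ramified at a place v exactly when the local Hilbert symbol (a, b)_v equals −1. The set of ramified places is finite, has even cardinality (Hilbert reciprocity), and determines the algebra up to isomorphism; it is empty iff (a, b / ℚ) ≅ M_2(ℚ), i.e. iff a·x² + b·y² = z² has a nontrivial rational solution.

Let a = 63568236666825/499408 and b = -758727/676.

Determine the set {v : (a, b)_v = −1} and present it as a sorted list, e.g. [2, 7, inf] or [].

[13, 17, 31, 43]

Mod squares: a ≡ 105031069, b ≡ -9367. Check v ∈ {∞, 2, 3, 5, 7, 11, 13, 17, 19, 29, 31, 43}.
v=43: a=43^1·(≡13), b=43^0·(≡28) mod 43; (13|43)=+1, (28|43)=-1; (−1)^{1·0·21}·(+1)^0·(-1)^1 = -1.
v=5: a=5^2·(≡1), b=5^0·(≡3) mod 5; (1|5)=+1, (3|5)=-1; (−1)^{2·0·2}·(+1)^0·(-1)^2 = +1.
v=13: a=13^-1·(≡7), b=13^-2·(≡11) mod 13; (7|13)=-1, (11|13)=-1; (−1)^{-1·-2·6}·(-1)^-2·(-1)^-1 = -1.
v=31: a=31^1·(≡7), b=31^0·(≡21) mod 31; (7|31)=+1, (21|31)=-1; (−1)^{1·0·15}·(+1)^0·(-1)^1 = -1.
v=19: a=19^1·(≡8), b=19^1·(≡16) mod 19; (8|19)=-1, (16|19)=+1; (−1)^{1·1·9}·(-1)^1·(+1)^1 = +1.
v=7: a=7^-4·(≡6), b=7^0·(≡6) mod 7; (6|7)=-1, (6|7)=-1; (−1)^{-4·0·3}·(-1)^0·(-1)^-4 = +1.
v=17: a=17^2·(≡6), b=17^1·(≡10) mod 17; (6|17)=-1, (10|17)=-1; (−1)^{2·1·8}·(-1)^1·(-1)^2 = -1.
v=2: v_2(a)=-4, v_2(b)=-2; units ≡ 5, 1 (mod 8); ε·ε+αω+βω = 0·0+-4·0+-2·1 ≡ 0  ⇒  (a,b)_2 = +1.
v=29: a=29^1·(≡7), b=29^1·(≡22) mod 29; (7|29)=+1, (22|29)=+1; (−1)^{1·1·14}·(+1)^1·(+1)^1 = +1.
v=11: a=11^3·(≡1), b=11^0·(≡4) mod 11; (1|11)=+1, (4|11)=+1; (−1)^{3·0·5}·(+1)^0·(+1)^3 = +1.
v=∞: 105031069 > 0 and -9367 < 0  ⇒  (a,b)_∞ = +1.
v=3: a=3^2·(≡1), b=3^4·(≡2) mod 3; (1|3)=+1, (2|3)=-1; (−1)^{2·4·1}·(+1)^4·(-1)^2 = +1.
Ram(105031069, -9367) = {13, 17, 31, 43}; no ℚ_13-point on the conic.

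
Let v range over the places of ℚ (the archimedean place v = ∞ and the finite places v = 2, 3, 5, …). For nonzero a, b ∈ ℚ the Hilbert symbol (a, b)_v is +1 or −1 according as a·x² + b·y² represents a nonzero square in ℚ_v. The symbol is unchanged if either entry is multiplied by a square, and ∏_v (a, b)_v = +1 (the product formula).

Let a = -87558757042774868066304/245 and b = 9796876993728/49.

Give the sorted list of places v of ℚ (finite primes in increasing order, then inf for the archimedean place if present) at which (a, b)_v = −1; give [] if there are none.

(a, b) ≡ (-3230, 187) mod (ℚ^×)²; places V = {2, 3, 5, 7, 11, 17, 19, ∞}.
(a,b)_2: α=15, β=6; u≡1, v≡3 (mod 8); ε(u)ε(v)=0·1, αω(v)=15·1, βω(u)=6·0; sum ≡ 1  ⇒  -1.
(a,b)_11: α=4, u≡3; β=3, v≡6 (mod 11); (3|11)=+1, (6|11)=-1; sign (−1)^0·+1^3·-1^4 = +1.
(a,b)_∞: sgn(-3230)=−, sgn(187)=+, so +1.
(a,b)_5: α=-1, u≡4; β=0, v≡2 (mod 5); (4|5)=+1, (2|5)=-1; sign (−1)^0·+1^0·-1^-1 = -1.
(a,b)_19: α=1, u≡7; β=0, v≡7 (mod 19); (7|19)=+1, (7|19)=+1; sign (−1)^0·+1^0·+1^1 = +1.
(a,b)_7: α=-2, u≡2; β=-2, v≡6 (mod 7); (2|7)=+1, (6|7)=-1; sign (−1)^0·+1^-2·-1^-2 = +1.
(a,b)_3: α=4, u≡1; β=4, v≡1 (mod 3); (1|3)=+1, (1|3)=+1; sign (−1)^0·+1^4·+1^4 = +1.
(a,b)_17: α=9, u≡12; β=5, v≡11 (mod 17); (12|17)=-1, (11|17)=-1; sign (−1)^0·-1^5·-1^9 = +1.
Ram(-3230, 187) = {2, 5}; no ℚ_2-point on the conic.

[2, 5]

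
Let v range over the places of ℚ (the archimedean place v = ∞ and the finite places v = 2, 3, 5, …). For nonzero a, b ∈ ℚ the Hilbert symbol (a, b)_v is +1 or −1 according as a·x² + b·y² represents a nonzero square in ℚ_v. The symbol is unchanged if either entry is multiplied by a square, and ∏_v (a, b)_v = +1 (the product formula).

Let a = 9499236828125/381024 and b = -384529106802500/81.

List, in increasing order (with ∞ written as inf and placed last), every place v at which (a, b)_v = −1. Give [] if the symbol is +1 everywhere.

Mod squares: a ≡ 3647706942, b ≡ -2402969. Check v ∈ {∞, 2, 3, 5, 7, 11, 23, 29, 41, 43, 47}.
v=41: a=41^1·(≡36), b=41^1·(≡4) mod 41; (36|41)=+1, (4|41)=+1; (−1)^{1·1·20}·(+1)^1·(+1)^1 = +1.
v=∞: 3647706942 > 0 and -2402969 < 0  ⇒  (a,b)_∞ = +1.
v=11: a=11^1·(≡3), b=11^2·(≡5) mod 11; (3|11)=+1, (5|11)=+1; (−1)^{1·2·5}·(+1)^2·(+1)^1 = +1.
v=43: a=43^1·(≡27), b=43^1·(≡6) mod 43; (27|43)=-1, (6|43)=+1; (−1)^{1·1·21}·(-1)^1·(+1)^1 = +1.
v=29: a=29^1·(≡28), b=29^1·(≡19) mod 29; (28|29)=+1, (19|29)=-1; (−1)^{1·1·14}·(+1)^1·(-1)^1 = -1.
v=23: a=23^1·(≡9), b=23^2·(≡16) mod 23; (9|23)=+1, (16|23)=+1; (−1)^{1·2·11}·(+1)^2·(+1)^1 = +1.
v=7: a=7^-2·(≡5), b=7^0·(≡3) mod 7; (5|7)=-1, (3|7)=-1; (−1)^{-2·0·3}·(-1)^0·(-1)^-2 = +1.
v=47: a=47^1·(≡13), b=47^1·(≡42) mod 47; (13|47)=-1, (42|47)=+1; (−1)^{1·1·23}·(-1)^1·(+1)^1 = +1.
v=5: a=5^6·(≡3), b=5^4·(≡1) mod 5; (3|5)=-1, (1|5)=+1; (−1)^{6·4·2}·(-1)^4·(+1)^6 = +1.
v=2: v_2(a)=-5, v_2(b)=2; units ≡ 7, 7 (mod 8); ε·ε+αω+βω = 1·1+-5·0+2·0 ≡ 1  ⇒  (a,b)_2 = -1.
v=3: a=3^-5·(≡1), b=3^-4·(≡1) mod 3; (1|3)=+1, (1|3)=+1; (−1)^{-5·-4·1}·(+1)^-4·(+1)^-5 = +1.
(3647706942, -2402969 / ℚ) ramifies at {2, 29}: a division algebra.

[2, 29]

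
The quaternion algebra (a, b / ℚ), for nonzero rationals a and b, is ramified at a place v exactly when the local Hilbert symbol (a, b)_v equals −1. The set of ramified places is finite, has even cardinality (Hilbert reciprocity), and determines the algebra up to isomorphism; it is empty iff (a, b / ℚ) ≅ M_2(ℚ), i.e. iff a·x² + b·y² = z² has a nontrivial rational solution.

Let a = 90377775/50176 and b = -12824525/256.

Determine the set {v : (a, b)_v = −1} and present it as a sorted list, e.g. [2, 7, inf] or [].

(a, b) ≡ (551, -29) mod (ℚ^×)²; places V = {2, 3, 5, 7, 19, 29, ∞}.
(a,b)_2: α=-10, β=-8; u≡7, v≡3 (mod 8); ε(u)ε(v)=1·1, αω(v)=-10·1, βω(u)=-8·0; sum ≡ 1  ⇒  -1.
(a,b)_∞: sgn(551)=+, sgn(-29)=−, so +1.
(a,b)_7: α=-2, u≡6; β=2, v≡3 (mod 7); (6|7)=-1, (3|7)=-1; sign (−1)^0·-1^2·-1^-2 = +1.
(a,b)_3: α=8, u≡2; β=0, v≡1 (mod 3); (2|3)=-1, (1|3)=+1; sign (−1)^0·-1^0·+1^8 = +1.
(a,b)_19: α=1, u≡13; β=2, v≡9 (mod 19); (13|19)=-1, (9|19)=+1; sign (−1)^0·-1^2·+1^1 = +1.
(a,b)_5: α=2, u≡1; β=2, v≡4 (mod 5); (1|5)=+1, (4|5)=+1; sign (−1)^0·+1^2·+1^2 = +1.
(a,b)_29: α=1, u≡8; β=1, v≡24 (mod 29); (8|29)=-1, (24|29)=+1; sign (−1)^0·-1^1·+1^1 = -1.
|Ram(551, -29)| = 2, even; anisotropic at {2, 29}.

[2, 29]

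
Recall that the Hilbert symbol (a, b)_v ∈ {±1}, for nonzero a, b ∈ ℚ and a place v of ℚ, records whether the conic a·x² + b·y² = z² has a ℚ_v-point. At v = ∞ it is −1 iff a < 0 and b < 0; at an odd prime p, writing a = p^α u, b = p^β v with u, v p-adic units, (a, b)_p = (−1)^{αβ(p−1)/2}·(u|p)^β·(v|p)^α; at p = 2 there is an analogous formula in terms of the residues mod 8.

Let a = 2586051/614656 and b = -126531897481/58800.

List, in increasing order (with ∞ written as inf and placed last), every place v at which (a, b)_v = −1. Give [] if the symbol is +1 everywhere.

[3, 13, 17, 23]

(a, b) ≡ (299, -1866243) mod (ℚ^×)²; places V = {2, 3, 5, 7, 11, 13, 17, 23, 31, 37, 41, 43, ∞}.
(a,b)_41: α=0, u≡22; β=2, v≡37 (mod 41); (22|41)=-1, (37|41)=+1; sign (−1)^0·-1^2·+1^0 = +1.
(a,b)_3: α=2, u≡2; β=-1, v≡2 (mod 3); (2|3)=-1, (2|3)=-1; sign (−1)^0·-1^-1·-1^2 = -1.
(a,b)_∞: sgn(299)=+, sgn(-1866243)=−, so +1.
(a,b)_23: α=1, u≡9; β=1, v≡1 (mod 23); (9|23)=+1, (1|23)=+1; sign (−1)^1·+1^1·+1^1 = -1.
(a,b)_13: α=1, u≡9; β=0, v≡11 (mod 13); (9|13)=+1, (11|13)=-1; sign (−1)^0·+1^0·-1^1 = -1.
(a,b)_43: α=0, u≡36; β=1, v≡32 (mod 43); (36|43)=+1, (32|43)=-1; sign (−1)^0·+1^1·-1^0 = +1.
(a,b)_7: α=-4, u≡5; β=-2, v≡6 (mod 7); (5|7)=-1, (6|7)=-1; sign (−1)^0·-1^-2·-1^-4 = +1.
(a,b)_5: α=0, u≡1; β=-2, v≡2 (mod 5); (1|5)=+1, (2|5)=-1; sign (−1)^0·+1^-2·-1^0 = +1.
(a,b)_37: α=0, u≡7; β=1, v≡6 (mod 37); (7|37)=+1, (6|37)=-1; sign (−1)^0·+1^1·-1^0 = +1.
(a,b)_2: α=-8, β=-4; u≡3, v≡5 (mod 8); ε(u)ε(v)=1·0, αω(v)=-8·1, βω(u)=-4·1; sum ≡ 0  ⇒  +1.
(a,b)_17: α=0, u≡7; β=1, v≡5 (mod 17); (7|17)=-1, (5|17)=-1; sign (−1)^0·-1^1·-1^0 = -1.
(a,b)_31: α=2, u≡16; β=0, v≡19 (mod 31); (16|31)=+1, (19|31)=+1; sign (−1)^0·+1^0·+1^2 = +1.
(a,b)_11: α=0, u≡8; β=2, v≡8 (mod 11); (8|11)=-1, (8|11)=-1; sign (−1)^0·-1^2·-1^0 = +1.
|Ram(299, -1866243)| = 4, even; anisotropic at {3, 13, 17, 23}.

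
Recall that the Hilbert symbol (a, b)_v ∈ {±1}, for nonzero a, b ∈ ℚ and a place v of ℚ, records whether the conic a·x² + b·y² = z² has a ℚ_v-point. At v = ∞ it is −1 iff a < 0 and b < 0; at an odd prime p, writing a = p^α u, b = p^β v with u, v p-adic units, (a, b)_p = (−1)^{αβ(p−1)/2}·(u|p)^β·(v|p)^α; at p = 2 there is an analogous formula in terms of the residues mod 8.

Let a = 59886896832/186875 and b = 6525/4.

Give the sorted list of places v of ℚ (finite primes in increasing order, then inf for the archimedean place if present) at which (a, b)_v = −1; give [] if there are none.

(a, b) ≡ (897, 29) mod (ℚ^×)²; places V = {2, 3, 5, 7, 13, 23, 29, ∞}.
(a,b)_3: α=3, u≡2; β=2, v≡2 (mod 3); (2|3)=-1, (2|3)=-1; sign (−1)^0·-1^2·-1^3 = -1.
(a,b)_23: α=-1, u≡12; β=0, v≡4 (mod 23); (12|23)=+1, (4|23)=+1; sign (−1)^0·+1^0·+1^-1 = +1.
(a,b)_13: α=-1, u≡10; β=0, v≡3 (mod 13); (10|13)=+1, (3|13)=+1; sign (−1)^0·+1^0·+1^-1 = +1.
(a,b)_5: α=-4, u≡3; β=2, v≡4 (mod 5); (3|5)=-1, (4|5)=+1; sign (−1)^0·-1^2·+1^-4 = +1.
(a,b)_∞: sgn(897)=+, sgn(29)=+, so +1.
(a,b)_29: α=4, u≡8; β=1, v≡20 (mod 29); (8|29)=-1, (20|29)=+1; sign (−1)^0·-1^1·+1^4 = -1.
(a,b)_7: α=2, u≡2; β=0, v≡2 (mod 7); (2|7)=+1, (2|7)=+1; sign (−1)^0·+1^0·+1^2 = +1.
(a,b)_2: α=6, β=-2; u≡1, v≡5 (mod 8); ε(u)ε(v)=0·0, αω(v)=6·1, βω(u)=-2·0; sum ≡ 0  ⇒  +1.
Ram(897, 29) = {3, 29}; no ℚ_3-point on the conic.

[3, 29]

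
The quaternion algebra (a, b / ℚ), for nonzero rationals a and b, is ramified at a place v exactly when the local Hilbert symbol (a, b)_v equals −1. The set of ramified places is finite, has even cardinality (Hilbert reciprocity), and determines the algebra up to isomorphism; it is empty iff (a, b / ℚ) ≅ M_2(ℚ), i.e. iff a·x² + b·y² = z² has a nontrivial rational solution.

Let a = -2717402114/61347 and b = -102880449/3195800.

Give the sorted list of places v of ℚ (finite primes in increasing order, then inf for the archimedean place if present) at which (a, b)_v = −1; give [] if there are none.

[43, inf]

Mod squares: a ≡ -314502, b ≡ -38. Check v ∈ {∞, 2, 3, 5, 7, 11, 13, 19, 23, 29, 43, 53}.
v=43: a=43^1·(≡32), b=43^0·(≡37) mod 43; (32|43)=-1, (37|43)=-1; (−1)^{1·0·21}·(-1)^0·(-1)^1 = -1.
v=19: a=19^0·(≡9), b=19^-1·(≡4) mod 19; (9|19)=+1, (4|19)=+1; (−1)^{0·-1·9}·(+1)^-1·(+1)^0 = +1.
v=2: v_2(a)=1, v_2(b)=-3; units ≡ 5, 5 (mod 8); ε·ε+αω+βω = 0·0+1·1+-3·1 ≡ 0  ⇒  (a,b)_2 = +1.
v=11: a=11^-2·(≡2), b=11^0·(≡7) mod 11; (2|11)=-1, (7|11)=-1; (−1)^{-2·0·5}·(-1)^0·(-1)^-2 = +1.
v=29: a=29^0·(≡2), b=29^-2·(≡9) mod 29; (2|29)=-1, (9|29)=+1; (−1)^{0·-2·14}·(-1)^-2·(+1)^0 = +1.
v=53: a=53^1·(≡30), b=53^0·(≡4) mod 53; (30|53)=-1, (4|53)=+1; (−1)^{1·0·26}·(-1)^0·(+1)^1 = +1.
v=23: a=23^3·(≡21), b=23^2·(≡4) mod 23; (21|23)=-1, (4|23)=+1; (−1)^{3·2·11}·(-1)^2·(+1)^3 = +1.
v=3: a=3^-1·(≡1), b=3^4·(≡1) mod 3; (1|3)=+1, (1|3)=+1; (−1)^{-1·4·1}·(+1)^4·(+1)^-1 = +1.
v=5: a=5^0·(≡3), b=5^-2·(≡3) mod 5; (3|5)=-1, (3|5)=-1; (−1)^{0·-2·2}·(-1)^-2·(-1)^0 = +1.
v=7: a=7^2·(≡1), b=7^4·(≡2) mod 7; (1|7)=+1, (2|7)=+1; (−1)^{2·4·3}·(+1)^4·(+1)^2 = +1.
v=13: a=13^-2·(≡11), b=13^0·(≡3) mod 13; (11|13)=-1, (3|13)=+1; (−1)^{-2·0·6}·(-1)^0·(+1)^-2 = +1.
v=∞: -314502 < 0 and -38 < 0  ⇒  (a,b)_∞ = -1.
Ram(-314502, -38) = {43, ∞}; no ℚ_43-point on the conic.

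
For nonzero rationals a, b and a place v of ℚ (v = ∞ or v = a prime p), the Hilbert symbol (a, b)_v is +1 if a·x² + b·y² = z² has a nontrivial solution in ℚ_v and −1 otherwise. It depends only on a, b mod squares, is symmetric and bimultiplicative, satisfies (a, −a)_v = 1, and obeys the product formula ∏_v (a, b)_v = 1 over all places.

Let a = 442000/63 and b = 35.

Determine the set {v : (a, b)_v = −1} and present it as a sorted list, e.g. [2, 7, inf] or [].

[2, 7]

(a, b) ≡ (7735, 35) mod (ℚ^×)²; places V = {2, 3, 5, 7, 13, 17, ∞}.
(a,b)_7: α=-1, u≡3; β=1, v≡5 (mod 7); (3|7)=-1, (5|7)=-1; sign (−1)^1·-1^1·-1^-1 = -1.
(a,b)_5: α=3, u≡2; β=1, v≡2 (mod 5); (2|5)=-1, (2|5)=-1; sign (−1)^0·-1^1·-1^3 = +1.
(a,b)_3: α=-2, u≡1; β=0, v≡2 (mod 3); (1|3)=+1, (2|3)=-1; sign (−1)^0·+1^0·-1^-2 = +1.
(a,b)_13: α=1, u≡4; β=0, v≡9 (mod 13); (4|13)=+1, (9|13)=+1; sign (−1)^0·+1^0·+1^1 = +1.
(a,b)_17: α=1, u≡2; β=0, v≡1 (mod 17); (2|17)=+1, (1|17)=+1; sign (−1)^0·+1^0·+1^1 = +1.
(a,b)_∞: sgn(7735)=+, sgn(35)=+, so +1.
(a,b)_2: α=4, β=0; u≡7, v≡3 (mod 8); ε(u)ε(v)=1·1, αω(v)=4·1, βω(u)=0·0; sum ≡ 1  ⇒  -1.
(7735, 35 / ℚ) ramifies at {2, 7}: a division algebra.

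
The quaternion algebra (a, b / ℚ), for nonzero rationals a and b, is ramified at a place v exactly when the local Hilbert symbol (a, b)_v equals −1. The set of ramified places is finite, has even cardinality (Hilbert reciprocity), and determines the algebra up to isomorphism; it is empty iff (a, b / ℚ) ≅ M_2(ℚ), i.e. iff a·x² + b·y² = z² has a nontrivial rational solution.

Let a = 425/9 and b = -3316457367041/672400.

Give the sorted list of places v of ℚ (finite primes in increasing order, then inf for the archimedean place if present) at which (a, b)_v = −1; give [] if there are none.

(a, b) ≡ (17, -400489961) mod (ℚ^×)²; places V = {2, 3, 5, 7, 13, 17, 19, 23, 31, 37, 41, 47, ∞}.
(a,b)_47: α=0, u≡42; β=1, v≡42 (mod 47); (42|47)=+1, (42|47)=+1; sign (−1)^0·+1^1·+1^0 = +1.
(a,b)_17: α=1, u≡16; β=1, v≡14 (mod 17); (16|17)=+1, (14|17)=-1; sign (−1)^0·+1^1·-1^1 = -1.
(a,b)_7: α=0, u≡6; β=2, v≡3 (mod 7); (6|7)=-1, (3|7)=-1; sign (−1)^0·-1^2·-1^0 = +1.
(a,b)_∞: sgn(17)=+, sgn(-400489961)=−, so +1.
(a,b)_31: α=0, u≡30; β=1, v≡7 (mod 31); (30|31)=-1, (7|31)=+1; sign (−1)^0·-1^1·+1^0 = -1.
(a,b)_23: α=0, u≡14; β=1, v≡4 (mod 23); (14|23)=-1, (4|23)=+1; sign (−1)^0·-1^1·+1^0 = -1.
(a,b)_5: α=2, u≡3; β=-2, v≡4 (mod 5); (3|5)=-1, (4|5)=+1; sign (−1)^0·-1^-2·+1^2 = +1.
(a,b)_2: α=0, β=-4; u≡1, v≡7 (mod 8); ε(u)ε(v)=0·1, αω(v)=0·0, βω(u)=-4·0; sum ≡ 0  ⇒  +1.
(a,b)_3: α=-2, u≡2; β=0, v≡1 (mod 3); (2|3)=-1, (1|3)=+1; sign (−1)^0·-1^0·+1^-2 = +1.
(a,b)_41: α=0, u≡29; β=-2, v≡13 (mod 41); (29|41)=-1, (13|41)=-1; sign (−1)^0·-1^-2·-1^0 = +1.
(a,b)_37: α=0, u≡2; β=1, v≡7 (mod 37); (2|37)=-1, (7|37)=+1; sign (−1)^0·-1^1·+1^0 = -1.
(a,b)_13: α=0, u≡1; β=2, v≡3 (mod 13); (1|13)=+1, (3|13)=+1; sign (−1)^0·+1^2·+1^0 = +1.
(a,b)_19: α=0, u≡5; β=1, v≡3 (mod 19); (5|19)=+1, (3|19)=-1; sign (−1)^0·+1^1·-1^0 = +1.
|Ram(17, -400489961)| = 4, even; anisotropic at {17, 23, 31, 37}.

[17, 23, 31, 37]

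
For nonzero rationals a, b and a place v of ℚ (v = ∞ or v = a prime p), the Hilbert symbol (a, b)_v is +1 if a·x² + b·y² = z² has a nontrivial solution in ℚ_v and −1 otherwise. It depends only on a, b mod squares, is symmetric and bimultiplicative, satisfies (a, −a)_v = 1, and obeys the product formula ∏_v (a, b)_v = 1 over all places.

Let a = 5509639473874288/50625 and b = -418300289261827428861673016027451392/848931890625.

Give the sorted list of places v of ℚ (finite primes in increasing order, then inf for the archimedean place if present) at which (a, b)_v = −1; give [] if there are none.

[2, 17, 19, 43]

Mod squares: a ≡ 25327, b ≡ -17. Check v ∈ {∞, 2, 3, 5, 7, 11, 13, 17, 19, 31, 43}.
v=13: a=13^0·(≡4), b=13^-2·(≡1) mod 13; (4|13)=+1, (1|13)=+1; (−1)^{0·-2·6}·(+1)^-2·(+1)^0 = +1.
v=2: v_2(a)=4, v_2(b)=12; units ≡ 7, 7 (mod 8); ε·ε+αω+βω = 1·1+4·0+12·0 ≡ 1  ⇒  (a,b)_2 = -1.
v=7: a=7^0·(≡4), b=7^-2·(≡2) mod 7; (4|7)=+1, (2|7)=+1; (−1)^{0·-2·3}·(+1)^-2·(+1)^0 = +1.
v=17: a=17^2·(≡12), b=17^3·(≡9) mod 17; (12|17)=-1, (9|17)=+1; (−1)^{2·3·8}·(-1)^3·(+1)^2 = -1.
v=5: a=5^-4·(≡3), b=5^-6·(≡3) mod 5; (3|5)=-1, (3|5)=-1; (−1)^{-4·-6·2}·(-1)^-6·(-1)^-4 = +1.
v=11: a=11^0·(≡9), b=11^4·(≡5) mod 11; (9|11)=+1, (5|11)=+1; (−1)^{0·4·5}·(+1)^4·(+1)^0 = +1.
v=31: a=31^1·(≡24), b=31^2·(≡19) mod 31; (24|31)=-1, (19|31)=+1; (−1)^{1·2·15}·(-1)^2·(+1)^1 = +1.
v=∞: 25327 > 0 and -17 < 0  ⇒  (a,b)_∞ = +1.
v=3: a=3^-4·(≡1), b=3^-8·(≡1) mod 3; (1|3)=+1, (1|3)=+1; (−1)^{-4·-8·1}·(+1)^-8·(+1)^-4 = +1.
v=19: a=19^7·(≡15), b=19^14·(≡15) mod 19; (15|19)=-1, (15|19)=-1; (−1)^{7·14·9}·(-1)^14·(-1)^7 = -1.
v=43: a=43^1·(≡20), b=43^2·(≡39) mod 43; (20|43)=-1, (39|43)=-1; (−1)^{1·2·21}·(-1)^2·(-1)^1 = -1.
Ram(25327, -17) = {2, 17, 19, 43}; no ℚ_2-point on the conic.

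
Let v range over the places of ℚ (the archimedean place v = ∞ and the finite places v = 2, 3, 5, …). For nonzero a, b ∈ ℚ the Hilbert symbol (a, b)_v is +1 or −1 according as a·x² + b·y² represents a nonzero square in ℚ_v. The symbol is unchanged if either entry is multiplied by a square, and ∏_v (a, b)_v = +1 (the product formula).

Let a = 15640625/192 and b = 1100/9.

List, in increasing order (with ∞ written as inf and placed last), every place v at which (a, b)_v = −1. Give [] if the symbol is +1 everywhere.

(a, b) ≡ (3003, 11) mod (ℚ^×)²; places V = {2, 3, 5, 7, 11, 13, ∞}.
(a,b)_5: α=6, u≡3; β=2, v≡1 (mod 5); (3|5)=-1, (1|5)=+1; sign (−1)^0·-1^2·+1^6 = +1.
(a,b)_13: α=1, u≡4; β=0, v≡11 (mod 13); (4|13)=+1, (11|13)=-1; sign (−1)^0·+1^0·-1^1 = -1.
(a,b)_∞: sgn(3003)=+, sgn(11)=+, so +1.
(a,b)_11: α=1, u≡3; β=1, v≡5 (mod 11); (3|11)=+1, (5|11)=+1; sign (−1)^1·+1^1·+1^1 = -1.
(a,b)_7: α=1, u≡1; β=0, v≡4 (mod 7); (1|7)=+1, (4|7)=+1; sign (−1)^0·+1^0·+1^1 = +1.
(a,b)_2: α=-6, β=2; u≡3, v≡3 (mod 8); ε(u)ε(v)=1·1, αω(v)=-6·1, βω(u)=2·1; sum ≡ 1  ⇒  -1.
(a,b)_3: α=-1, u≡2; β=-2, v≡2 (mod 3); (2|3)=-1, (2|3)=-1; sign (−1)^0·-1^-2·-1^-1 = -1.
(3003, 11 / ℚ) ramifies at {2, 3, 11, 13}: a division algebra.

[2, 3, 11, 13]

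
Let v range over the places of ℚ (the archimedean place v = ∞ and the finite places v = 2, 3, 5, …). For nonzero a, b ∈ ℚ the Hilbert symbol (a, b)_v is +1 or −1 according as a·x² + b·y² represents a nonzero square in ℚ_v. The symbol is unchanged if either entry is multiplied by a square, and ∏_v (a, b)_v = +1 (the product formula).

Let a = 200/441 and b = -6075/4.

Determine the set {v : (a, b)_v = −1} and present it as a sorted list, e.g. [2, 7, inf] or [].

[2, 3]

Mod squares: a ≡ 2, b ≡ -3. Check v ∈ {∞, 2, 3, 5, 7}.
v=∞: 2 > 0 and -3 < 0  ⇒  (a,b)_∞ = +1.
v=2: v_2(a)=3, v_2(b)=-2; units ≡ 1, 5 (mod 8); ε·ε+αω+βω = 0·0+3·1+-2·0 ≡ 1  ⇒  (a,b)_2 = -1.
v=7: a=7^-2·(≡2), b=7^0·(≡2) mod 7; (2|7)=+1, (2|7)=+1; (−1)^{-2·0·3}·(+1)^0·(+1)^-2 = +1.
v=5: a=5^2·(≡3), b=5^2·(≡3) mod 5; (3|5)=-1, (3|5)=-1; (−1)^{2·2·2}·(-1)^2·(-1)^2 = +1.
v=3: a=3^-2·(≡2), b=3^5·(≡2) mod 3; (2|3)=-1, (2|3)=-1; (−1)^{-2·5·1}·(-1)^5·(-1)^-2 = -1.
|Ram(2, -3)| = 2, even; anisotropic at {2, 3}.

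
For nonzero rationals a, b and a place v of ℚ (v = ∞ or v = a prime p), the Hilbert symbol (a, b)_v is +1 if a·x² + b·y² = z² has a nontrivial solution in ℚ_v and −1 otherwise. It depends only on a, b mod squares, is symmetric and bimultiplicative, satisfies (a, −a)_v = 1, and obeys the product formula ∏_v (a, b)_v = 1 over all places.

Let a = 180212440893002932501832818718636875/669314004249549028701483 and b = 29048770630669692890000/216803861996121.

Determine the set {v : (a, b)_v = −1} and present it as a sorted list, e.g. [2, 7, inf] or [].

[3, 13]

(a, b) ≡ (36777, 41) mod (ℚ^×)²; places V = {2, 3, 5, 13, 17, 23, 31, 37, 41, 47, ∞}.
(a,b)_13: α=7, u≡5; β=4, v≡5 (mod 13); (5|13)=-1, (5|13)=-1; sign (−1)^0·-1^4·-1^7 = -1.
(a,b)_37: α=-4, u≡33; β=-2, v≡1 (mod 37); (33|37)=+1, (1|37)=+1; sign (−1)^0·+1^-2·+1^-4 = +1.
(a,b)_3: α=-11, u≡1; β=-8, v≡2 (mod 3); (1|3)=+1, (2|3)=-1; sign (−1)^0·+1^-8·-1^-11 = -1.
(a,b)_17: α=-10, u≡11; β=-6, v≡12 (mod 17); (11|17)=-1, (12|17)=-1; sign (−1)^0·-1^-6·-1^-10 = +1.
(a,b)_∞: sgn(36777)=+, sgn(41)=+, so +1.
(a,b)_31: α=2, u≡29; β=2, v≡9 (mod 31); (29|31)=-1, (9|31)=+1; sign (−1)^0·-1^2·+1^2 = +1.
(a,b)_2: α=0, β=4; u≡1, v≡1 (mod 8); ε(u)ε(v)=0·0, αω(v)=0·0, βω(u)=4·0; sum ≡ 0  ⇒  +1.
(a,b)_41: α=3, u≡25; β=1, v≡2 (mod 41); (25|41)=+1, (2|41)=+1; sign (−1)^0·+1^1·+1^3 = +1.
(a,b)_23: α=5, u≡6; β=2, v≡18 (mod 23); (6|23)=+1, (18|23)=+1; sign (−1)^0·+1^2·+1^5 = +1.
(a,b)_5: α=4, u≡3; β=4, v≡4 (mod 5); (3|5)=-1, (4|5)=+1; sign (−1)^0·-1^4·+1^4 = +1.
(a,b)_47: α=6, u≡46; β=4, v≡45 (mod 47); (46|47)=-1, (45|47)=-1; sign (−1)^0·-1^4·-1^6 = +1.
Ram(36777, 41) = {3, 13}; no ℚ_3-point on the conic.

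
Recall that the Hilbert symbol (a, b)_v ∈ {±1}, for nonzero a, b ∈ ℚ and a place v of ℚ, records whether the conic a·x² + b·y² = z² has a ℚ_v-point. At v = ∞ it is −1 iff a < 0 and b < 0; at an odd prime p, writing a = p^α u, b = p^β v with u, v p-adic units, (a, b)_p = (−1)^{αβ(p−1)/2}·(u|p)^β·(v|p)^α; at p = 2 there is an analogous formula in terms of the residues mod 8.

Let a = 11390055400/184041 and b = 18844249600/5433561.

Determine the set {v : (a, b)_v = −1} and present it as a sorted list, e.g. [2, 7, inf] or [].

Mod squares: a ≡ 874, b ≡ 46. Check v ∈ {∞, 2, 3, 5, 7, 11, 13, 19, 23, 37}.
v=23: a=23^1·(≡20), b=23^3·(≡4) mod 23; (20|23)=-1, (4|23)=+1; (−1)^{1·3·11}·(-1)^3·(+1)^1 = +1.
v=7: a=7^0·(≡6), b=7^-2·(≡4) mod 7; (6|7)=-1, (4|7)=+1; (−1)^{0·-2·3}·(-1)^-2·(+1)^0 = +1.
v=5: a=5^2·(≡1), b=5^2·(≡4) mod 5; (1|5)=+1, (4|5)=+1; (−1)^{2·2·2}·(+1)^2·(+1)^2 = +1.
v=19: a=19^5·(≡3), b=19^0·(≡14) mod 19; (3|19)=-1, (14|19)=-1; (−1)^{5·0·9}·(-1)^0·(-1)^5 = -1.
v=11: a=11^-2·(≡3), b=11^2·(≡7) mod 11; (3|11)=+1, (7|11)=-1; (−1)^{-2·2·5}·(+1)^2·(-1)^-2 = +1.
v=3: a=3^-2·(≡1), b=3^-4·(≡1) mod 3; (1|3)=+1, (1|3)=+1; (−1)^{-2·-4·1}·(+1)^-4·(+1)^-2 = +1.
v=∞: 874 > 0 and 46 > 0  ⇒  (a,b)_∞ = +1.
v=2: v_2(a)=3, v_2(b)=9; units ≡ 5, 7 (mod 8); ε·ε+αω+βω = 0·1+3·0+9·1 ≡ 1  ⇒  (a,b)_2 = -1.
v=13: a=13^-2·(≡10), b=13^0·(≡11) mod 13; (10|13)=+1, (11|13)=-1; (−1)^{-2·0·6}·(+1)^0·(-1)^-2 = +1.
v=37: a=37^0·(≡14), b=37^-2·(≡12) mod 37; (14|37)=-1, (12|37)=+1; (−1)^{0·-2·18}·(-1)^-2·(+1)^0 = +1.
|Ram(874, 46)| = 2, even; anisotropic at {2, 19}.

[2, 19]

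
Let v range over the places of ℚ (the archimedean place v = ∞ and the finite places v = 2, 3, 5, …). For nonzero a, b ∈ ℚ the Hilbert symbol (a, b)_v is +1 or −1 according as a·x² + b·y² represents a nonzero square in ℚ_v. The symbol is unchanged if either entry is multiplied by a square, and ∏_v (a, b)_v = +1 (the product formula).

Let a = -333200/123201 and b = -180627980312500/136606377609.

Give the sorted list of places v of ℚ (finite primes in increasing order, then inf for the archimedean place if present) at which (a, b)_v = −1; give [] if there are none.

[2, 5, 17, inf]

Mod squares: a ≡ -17, b ≡ -85. Check v ∈ {∞, 2, 3, 5, 7, 13, 17}.
v=∞: -17 < 0 and -85 < 0  ⇒  (a,b)_∞ = -1.
v=2: v_2(a)=4, v_2(b)=2; units ≡ 7, 3 (mod 8); ε·ε+αω+βω = 1·1+4·1+2·0 ≡ 1  ⇒  (a,b)_2 = -1.
v=7: a=7^2·(≡4), b=7^6·(≡3) mod 7; (4|7)=+1, (3|7)=-1; (−1)^{2·6·3}·(+1)^6·(-1)^2 = +1.
v=17: a=17^1·(≡9), b=17^3·(≡7) mod 17; (9|17)=+1, (7|17)=-1; (−1)^{1·3·8}·(+1)^3·(-1)^1 = -1.
v=13: a=13^-2·(≡3), b=13^-4·(≡8) mod 13; (3|13)=+1, (8|13)=-1; (−1)^{-2·-4·6}·(+1)^-4·(-1)^-2 = +1.
v=3: a=3^-6·(≡1), b=3^-14·(≡2) mod 3; (1|3)=+1, (2|3)=-1; (−1)^{-6·-14·1}·(+1)^-14·(-1)^-6 = +1.
v=5: a=5^2·(≡2), b=5^7·(≡3) mod 5; (2|5)=-1, (3|5)=-1; (−1)^{2·7·2}·(-1)^7·(-1)^2 = -1.
(-17, -85 / ℚ) ramifies at {2, 5, 17, ∞}: a division algebra.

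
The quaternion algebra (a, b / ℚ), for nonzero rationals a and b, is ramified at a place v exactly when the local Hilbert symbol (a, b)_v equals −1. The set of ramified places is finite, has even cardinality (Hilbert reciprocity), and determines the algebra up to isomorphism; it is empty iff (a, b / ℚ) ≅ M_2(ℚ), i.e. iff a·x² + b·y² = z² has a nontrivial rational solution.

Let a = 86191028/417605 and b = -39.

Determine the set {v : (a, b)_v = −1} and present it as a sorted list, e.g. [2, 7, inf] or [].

[7, 13]

(a, b) ≡ (385, -39) mod (ℚ^×)²; places V = {2, 3, 5, 7, 11, 13, 17, 23, ∞}.
(a,b)_2: α=2, β=0; u≡1, v≡1 (mod 8); ε(u)ε(v)=0·0, αω(v)=2·0, βω(u)=0·0; sum ≡ 0  ⇒  +1.
(a,b)_17: α=-4, u≡5; β=0, v≡12 (mod 17); (5|17)=-1, (12|17)=-1; sign (−1)^0·-1^0·-1^-4 = +1.
(a,b)_5: α=-1, u≡3; β=0, v≡1 (mod 5); (3|5)=-1, (1|5)=+1; sign (−1)^0·-1^0·+1^-1 = +1.
(a,b)_13: α=0, u≡11; β=1, v≡10 (mod 13); (11|13)=-1, (10|13)=+1; sign (−1)^0·-1^1·+1^0 = -1.
(a,b)_3: α=0, u≡1; β=1, v≡2 (mod 3); (1|3)=+1, (2|3)=-1; sign (−1)^0·+1^1·-1^0 = +1.
(a,b)_7: α=1, u≡3; β=0, v≡3 (mod 7); (3|7)=-1, (3|7)=-1; sign (−1)^0·-1^0·-1^1 = -1.
(a,b)_∞: sgn(385)=+, sgn(-39)=−, so +1.
(a,b)_11: α=1, u≡6; β=0, v≡5 (mod 11); (6|11)=-1, (5|11)=+1; sign (−1)^0·-1^0·+1^1 = +1.
(a,b)_23: α=4, u≡10; β=0, v≡7 (mod 23); (10|23)=-1, (7|23)=-1; sign (−1)^0·-1^0·-1^4 = +1.
(385, -39 / ℚ) ramifies at {7, 13}: a division algebra.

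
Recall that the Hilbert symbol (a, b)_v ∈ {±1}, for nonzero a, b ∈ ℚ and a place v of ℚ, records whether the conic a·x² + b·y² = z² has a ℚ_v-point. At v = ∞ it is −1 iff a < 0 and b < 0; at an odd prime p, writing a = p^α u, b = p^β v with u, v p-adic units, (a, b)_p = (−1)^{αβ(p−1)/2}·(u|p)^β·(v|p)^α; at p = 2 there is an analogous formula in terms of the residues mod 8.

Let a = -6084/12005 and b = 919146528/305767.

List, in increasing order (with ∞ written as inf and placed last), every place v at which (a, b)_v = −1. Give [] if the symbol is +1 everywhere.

Mod squares: a ≡ -5, b ≡ 574. Check v ∈ {∞, 2, 3, 5, 7, 11, 13, 19, 31, 41}.
v=13: a=13^2·(≡7), b=13^0·(≡2) mod 13; (7|13)=-1, (2|13)=-1; (−1)^{2·0·6}·(-1)^0·(-1)^2 = +1.
v=3: a=3^2·(≡1), b=3^6·(≡1) mod 3; (1|3)=+1, (1|3)=+1; (−1)^{2·6·1}·(+1)^6·(+1)^2 = +1.
v=11: a=11^0·(≡8), b=11^-2·(≡10) mod 11; (8|11)=-1, (10|11)=-1; (−1)^{0·-2·5}·(-1)^-2·(-1)^0 = +1.
v=∞: -5 < 0 and 574 > 0  ⇒  (a,b)_∞ = +1.
v=5: a=5^-1·(≡1), b=5^0·(≡4) mod 5; (1|5)=+1, (4|5)=+1; (−1)^{-1·0·2}·(+1)^0·(+1)^-1 = +1.
v=2: v_2(a)=2, v_2(b)=5; units ≡ 3, 7 (mod 8); ε·ε+αω+βω = 1·1+2·0+5·1 ≡ 0  ⇒  (a,b)_2 = +1.
v=41: a=41^0·(≡2), b=41^1·(≡24) mod 41; (2|41)=+1, (24|41)=-1; (−1)^{0·1·20}·(+1)^1·(-1)^0 = +1.
v=19: a=19^0·(≡14), b=19^-2·(≡7) mod 19; (14|19)=-1, (7|19)=+1; (−1)^{0·-2·9}·(-1)^-2·(+1)^0 = +1.
v=31: a=31^0·(≡30), b=31^2·(≡7) mod 31; (30|31)=-1, (7|31)=+1; (−1)^{0·2·15}·(-1)^2·(+1)^0 = +1.
v=7: a=7^-4·(≡4), b=7^-1·(≡6) mod 7; (4|7)=+1, (6|7)=-1; (−1)^{-4·-1·3}·(+1)^-1·(-1)^-4 = +1.
Every local symbol is +1, so the conic -5·x² + 574·y² = z² has ℚ_v-points for all v and hence a ℚ-point; (a, b / ℚ) ≅ M_2(ℚ).

[]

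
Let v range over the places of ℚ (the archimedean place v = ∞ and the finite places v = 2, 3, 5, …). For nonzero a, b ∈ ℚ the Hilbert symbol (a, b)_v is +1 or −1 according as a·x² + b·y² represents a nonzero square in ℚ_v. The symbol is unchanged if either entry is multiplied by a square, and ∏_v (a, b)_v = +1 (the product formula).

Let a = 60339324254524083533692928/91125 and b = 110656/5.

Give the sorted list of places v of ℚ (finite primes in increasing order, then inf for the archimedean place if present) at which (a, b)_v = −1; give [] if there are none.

[5, 7, 11, 13, 31, 37]

(a, b) ≡ (1198615, 8645) mod (ℚ^×)²; places V = {2, 3, 5, 7, 11, 13, 19, 31, 37, ∞}.
(a,b)_3: α=-6, u≡1; β=0, v≡2 (mod 3); (1|3)=+1, (2|3)=-1; sign (−1)^0·+1^0·-1^-6 = +1.
(a,b)_19: α=5, u≡7; β=1, v≡2 (mod 19); (7|19)=+1, (2|19)=-1; sign (−1)^1·+1^1·-1^5 = +1.
(a,b)_7: α=8, u≡5; β=1, v≡6 (mod 7); (5|7)=-1, (6|7)=-1; sign (−1)^0·-1^1·-1^8 = -1.
(a,b)_∞: sgn(1198615)=+, sgn(8645)=+, so +1.
(a,b)_5: α=-3, u≡2; β=-1, v≡1 (mod 5); (2|5)=-1, (1|5)=+1; sign (−1)^0·-1^-1·+1^-3 = -1.
(a,b)_31: α=1, u≡1; β=0, v≡22 (mod 31); (1|31)=+1, (22|31)=-1; sign (−1)^0·+1^0·-1^1 = -1.
(a,b)_13: α=2, u≡6; β=1, v≡2 (mod 13); (6|13)=-1, (2|13)=-1; sign (−1)^0·-1^1·-1^2 = -1.
(a,b)_2: α=14, β=6; u≡7, v≡5 (mod 8); ε(u)ε(v)=1·0, αω(v)=14·1, βω(u)=6·0; sum ≡ 0  ⇒  +1.
(a,b)_11: α=3, u≡10; β=0, v≡8 (mod 11); (10|11)=-1, (8|11)=-1; sign (−1)^0·-1^0·-1^3 = -1.
(a,b)_37: α=1, u≡18; β=0, v≡20 (mod 37); (18|37)=-1, (20|37)=-1; sign (−1)^0·-1^0·-1^1 = -1.
Ram(1198615, 8645) = {5, 7, 11, 13, 31, 37}; no ℚ_5-point on the conic.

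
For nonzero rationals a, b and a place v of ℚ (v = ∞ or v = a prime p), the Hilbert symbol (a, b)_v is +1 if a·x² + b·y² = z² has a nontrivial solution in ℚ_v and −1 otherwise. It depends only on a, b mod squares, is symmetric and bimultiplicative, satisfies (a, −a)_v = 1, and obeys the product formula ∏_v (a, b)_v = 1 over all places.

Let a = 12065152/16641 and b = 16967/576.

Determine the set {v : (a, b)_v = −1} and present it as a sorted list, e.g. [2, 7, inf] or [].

[2, 41]

(a, b) ≡ (1558, 47) mod (ℚ^×)²; places V = {2, 3, 11, 19, 41, 43, 47, ∞}.
(a,b)_19: α=1, u≡16; β=2, v≡11 (mod 19); (16|19)=+1, (11|19)=+1; sign (−1)^0·+1^2·+1^1 = +1.
(a,b)_47: α=0, u≡37; β=1, v≡34 (mod 47); (37|47)=+1, (34|47)=+1; sign (−1)^0·+1^1·+1^0 = +1.
(a,b)_3: α=-2, u≡1; β=-2, v≡2 (mod 3); (1|3)=+1, (2|3)=-1; sign (−1)^0·+1^-2·-1^-2 = +1.
(a,b)_41: α=1, u≡38; β=0, v≡17 (mod 41); (38|41)=-1, (17|41)=-1; sign (−1)^0·-1^0·-1^1 = -1.
(a,b)_11: α=2, u≡7; β=0, v≡4 (mod 11); (7|11)=-1, (4|11)=+1; sign (−1)^0·-1^0·+1^2 = +1.
(a,b)_43: α=-2, u≡14; β=0, v≡4 (mod 43); (14|43)=+1, (4|43)=+1; sign (−1)^0·+1^0·+1^-2 = +1.
(a,b)_∞: sgn(1558)=+, sgn(47)=+, so +1.
(a,b)_2: α=7, β=-6; u≡3, v≡7 (mod 8); ε(u)ε(v)=1·1, αω(v)=7·0, βω(u)=-6·1; sum ≡ 1  ⇒  -1.
|Ram(1558, 47)| = 2, even; anisotropic at {2, 41}.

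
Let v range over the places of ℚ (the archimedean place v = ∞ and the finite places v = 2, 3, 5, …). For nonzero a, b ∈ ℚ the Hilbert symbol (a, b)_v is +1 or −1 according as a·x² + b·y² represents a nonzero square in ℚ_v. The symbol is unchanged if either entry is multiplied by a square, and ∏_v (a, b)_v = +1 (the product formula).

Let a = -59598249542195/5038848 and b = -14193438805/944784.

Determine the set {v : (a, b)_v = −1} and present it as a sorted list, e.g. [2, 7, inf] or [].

Mod squares: a ≡ -10140585, b ≡ -805. Check v ∈ {∞, 2, 3, 5, 7, 13, 17, 19, 23}.
v=5: a=5^1·(≡2), b=5^1·(≡1) mod 5; (2|5)=-1, (1|5)=+1; (−1)^{1·1·2}·(-1)^1·(+1)^1 = -1.
v=7: a=7^1·(≡1), b=7^1·(≡4) mod 7; (1|7)=+1, (4|7)=+1; (−1)^{1·1·3}·(+1)^1·(+1)^1 = -1.
v=23: a=23^1·(≡5), b=23^1·(≡5) mod 23; (5|23)=-1, (5|23)=-1; (−1)^{1·1·11}·(-1)^1·(-1)^1 = -1.
v=19: a=19^3·(≡14), b=19^2·(≡2) mod 19; (14|19)=-1, (2|19)=-1; (−1)^{3·2·9}·(-1)^2·(-1)^3 = -1.
v=3: a=3^-9·(≡1), b=3^-10·(≡2) mod 3; (1|3)=+1, (2|3)=-1; (−1)^{-9·-10·1}·(+1)^-10·(-1)^-9 = -1.
v=∞: -10140585 < 0 and -805 < 0  ⇒  (a,b)_∞ = -1.
v=13: a=13^3·(≡2), b=13^2·(≡12) mod 13; (2|13)=-1, (12|13)=+1; (−1)^{3·2·6}·(-1)^2·(+1)^3 = +1.
v=17: a=17^3·(≡13), b=17^2·(≡14) mod 17; (13|17)=+1, (14|17)=-1; (−1)^{3·2·8}·(+1)^2·(-1)^3 = -1.
v=2: v_2(a)=-8, v_2(b)=-4; units ≡ 7, 3 (mod 8); ε·ε+αω+βω = 1·1+-8·1+-4·0 ≡ 1  ⇒  (a,b)_2 = -1.
Ram(-10140585, -805) = {2, 3, 5, 7, 17, 19, 23, ∞}; no ℚ_2-point on the conic.

[2, 3, 5, 7, 17, 19, 23, inf]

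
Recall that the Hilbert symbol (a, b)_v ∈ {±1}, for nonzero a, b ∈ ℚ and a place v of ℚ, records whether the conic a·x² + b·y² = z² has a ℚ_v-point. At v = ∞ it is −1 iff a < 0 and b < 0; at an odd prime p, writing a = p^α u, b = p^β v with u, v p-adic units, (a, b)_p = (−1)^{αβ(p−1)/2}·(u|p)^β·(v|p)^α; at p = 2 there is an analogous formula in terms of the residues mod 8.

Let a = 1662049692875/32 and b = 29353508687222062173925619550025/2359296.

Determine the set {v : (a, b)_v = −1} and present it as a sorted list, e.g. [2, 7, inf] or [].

[11, 19]

Mod squares: a ≡ 2470, b ≡ 3289. Check v ∈ {∞, 2, 3, 5, 7, 11, 13, 19, 23, 29}.
v=2: v_2(a)=-5, v_2(b)=-18; units ≡ 3, 1 (mod 8); ε·ε+αω+βω = 1·0+-5·0+-18·1 ≡ 0  ⇒  (a,b)_2 = +1.
v=11: a=11^2·(≡10), b=11^5·(≡8) mod 11; (10|11)=-1, (8|11)=-1; (−1)^{2·5·5}·(-1)^5·(-1)^2 = -1.
v=∞: 2470 > 0 and 3289 > 0  ⇒  (a,b)_∞ = +1.
v=3: a=3^0·(≡1), b=3^-2·(≡1) mod 3; (1|3)=+1, (1|3)=+1; (−1)^{0·-2·1}·(+1)^-2·(+1)^0 = +1.
v=13: a=13^1·(≡5), b=13^3·(≡7) mod 13; (5|13)=-1, (7|13)=-1; (−1)^{1·3·6}·(-1)^3·(-1)^1 = +1.
v=19: a=19^1·(≡4), b=19^2·(≡2) mod 19; (4|19)=+1, (2|19)=-1; (−1)^{1·2·9}·(+1)^2·(-1)^1 = -1.
v=23: a=23^2·(≡9), b=23^5·(≡19) mod 23; (9|23)=+1, (19|23)=-1; (−1)^{2·5·11}·(+1)^5·(-1)^2 = +1.
v=5: a=5^3·(≡4), b=5^2·(≡1) mod 5; (4|5)=+1, (1|5)=+1; (−1)^{3·2·2}·(+1)^2·(+1)^3 = +1.
v=29: a=29^2·(≡9), b=29^6·(≡11) mod 29; (9|29)=+1, (11|29)=-1; (−1)^{2·6·14}·(+1)^6·(-1)^2 = +1.
v=7: a=7^0·(≡3), b=7^4·(≡6) mod 7; (3|7)=-1, (6|7)=-1; (−1)^{0·4·3}·(-1)^4·(-1)^0 = +1.
(2470, 3289 / ℚ) ramifies at {11, 19}: a division algebra.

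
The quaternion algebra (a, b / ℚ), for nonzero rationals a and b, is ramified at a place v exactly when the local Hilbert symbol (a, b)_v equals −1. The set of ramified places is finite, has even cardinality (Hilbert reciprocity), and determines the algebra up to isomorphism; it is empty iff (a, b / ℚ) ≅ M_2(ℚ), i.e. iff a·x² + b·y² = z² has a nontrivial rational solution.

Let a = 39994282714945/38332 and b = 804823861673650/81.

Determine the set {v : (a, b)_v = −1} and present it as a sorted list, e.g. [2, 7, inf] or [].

[7, 13]

Mod squares: a ≡ 7735, b ≡ 34. Check v ∈ {∞, 2, 3, 5, 7, 13, 17, 19, 31, 37}.
v=37: a=37^-2·(≡19), b=37^2·(≡12) mod 37; (19|37)=-1, (12|37)=+1; (−1)^{-2·2·18}·(-1)^2·(+1)^-2 = +1.
v=3: a=3^0·(≡1), b=3^-4·(≡1) mod 3; (1|3)=+1, (1|3)=+1; (−1)^{0·-4·1}·(+1)^-4·(+1)^0 = +1.
v=13: a=13^1·(≡4), b=13^2·(≡2) mod 13; (4|13)=+1, (2|13)=-1; (−1)^{1·2·6}·(+1)^2·(-1)^1 = -1.
v=17: a=17^3·(≡8), b=17^5·(≡13) mod 17; (8|17)=+1, (13|17)=+1; (−1)^{3·5·8}·(+1)^5·(+1)^3 = +1.
v=5: a=5^1·(≡2), b=5^2·(≡1) mod 5; (2|5)=-1, (1|5)=+1; (−1)^{1·2·2}·(-1)^2·(+1)^1 = +1.
v=∞: 7735 > 0 and 34 > 0  ⇒  (a,b)_∞ = +1.
v=2: v_2(a)=-2, v_2(b)=1; units ≡ 7, 1 (mod 8); ε·ε+αω+βω = 1·0+-2·0+1·0 ≡ 0  ⇒  (a,b)_2 = +1.
v=7: a=7^-1·(≡3), b=7^2·(≡5) mod 7; (3|7)=-1, (5|7)=-1; (−1)^{-1·2·3}·(-1)^2·(-1)^-1 = -1.
v=19: a=19^4·(≡2), b=19^0·(≡10) mod 19; (2|19)=-1, (10|19)=-1; (−1)^{4·0·9}·(-1)^0·(-1)^4 = +1.
v=31: a=31^2·(≡9), b=31^0·(≡24) mod 31; (9|31)=+1, (24|31)=-1; (−1)^{2·0·15}·(+1)^0·(-1)^2 = +1.
|Ram(7735, 34)| = 2, even; anisotropic at {7, 13}.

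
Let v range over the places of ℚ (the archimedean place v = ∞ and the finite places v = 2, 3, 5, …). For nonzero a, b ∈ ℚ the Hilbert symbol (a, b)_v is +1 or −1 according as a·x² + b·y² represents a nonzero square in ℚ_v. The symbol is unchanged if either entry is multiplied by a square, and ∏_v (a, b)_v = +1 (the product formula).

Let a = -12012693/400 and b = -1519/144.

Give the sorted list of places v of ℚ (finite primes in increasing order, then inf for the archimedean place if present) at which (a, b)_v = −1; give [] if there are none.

Mod squares: a ≡ -245157, b ≡ -31. Check v ∈ {∞, 2, 3, 5, 7, 11, 17, 19, 23, 31}.
v=∞: -245157 < 0 and -31 < 0  ⇒  (a,b)_∞ = -1.
v=11: a=11^1·(≡7), b=11^0·(≡10) mod 11; (7|11)=-1, (10|11)=-1; (−1)^{1·0·5}·(-1)^0·(-1)^1 = -1.
v=5: a=5^-2·(≡2), b=5^0·(≡4) mod 5; (2|5)=-1, (4|5)=+1; (−1)^{-2·0·2}·(-1)^0·(+1)^-2 = +1.
v=2: v_2(a)=-4, v_2(b)=-4; units ≡ 3, 1 (mod 8); ε·ε+αω+βω = 1·0+-4·0+-4·1 ≡ 0  ⇒  (a,b)_2 = +1.
v=19: a=19^1·(≡16), b=19^0·(≡7) mod 19; (16|19)=+1, (7|19)=+1; (−1)^{1·0·9}·(+1)^0·(+1)^1 = +1.
v=3: a=3^1·(≡1), b=3^-2·(≡2) mod 3; (1|3)=+1, (2|3)=-1; (−1)^{1·-2·1}·(+1)^-2·(-1)^1 = -1.
v=31: a=31^0·(≡23), b=31^1·(≡27) mod 31; (23|31)=-1, (27|31)=-1; (−1)^{0·1·15}·(-1)^1·(-1)^0 = -1.
v=23: a=23^1·(≡12), b=23^0·(≡19) mod 23; (12|23)=+1, (19|23)=-1; (−1)^{1·0·11}·(+1)^0·(-1)^1 = -1.
v=7: a=7^2·(≡4), b=7^2·(≡1) mod 7; (4|7)=+1, (1|7)=+1; (−1)^{2·2·3}·(+1)^2·(+1)^2 = +1.
v=17: a=17^1·(≡3), b=17^0·(≡12) mod 17; (3|17)=-1, (12|17)=-1; (−1)^{1·0·8}·(-1)^0·(-1)^1 = -1.
(-245157, -31 / ℚ) ramifies at {3, 11, 17, 23, 31, ∞}: a division algebra.

[3, 11, 17, 23, 31, inf]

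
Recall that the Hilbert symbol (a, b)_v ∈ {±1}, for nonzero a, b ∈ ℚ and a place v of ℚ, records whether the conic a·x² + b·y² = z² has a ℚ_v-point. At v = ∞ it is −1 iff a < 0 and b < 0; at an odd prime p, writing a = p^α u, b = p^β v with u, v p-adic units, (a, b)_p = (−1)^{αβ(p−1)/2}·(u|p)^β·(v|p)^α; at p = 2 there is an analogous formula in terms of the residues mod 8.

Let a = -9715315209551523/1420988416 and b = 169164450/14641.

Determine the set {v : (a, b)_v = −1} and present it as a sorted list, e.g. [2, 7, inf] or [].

Mod squares: a ≡ -3, b ≡ 9282. Check v ∈ {∞, 2, 3, 5, 7, 11, 13, 17, 19, 31}.
v=13: a=13^2·(≡3), b=13^1·(≡9) mod 13; (3|13)=+1, (9|13)=+1; (−1)^{2·1·6}·(+1)^1·(+1)^2 = +1.
v=3: a=3^9·(≡2), b=3^7·(≡1) mod 3; (2|3)=-1, (1|3)=+1; (−1)^{9·7·1}·(-1)^7·(+1)^9 = +1.
v=31: a=31^-2·(≡4), b=31^0·(≡6) mod 31; (4|31)=+1, (6|31)=-1; (−1)^{-2·0·15}·(+1)^0·(-1)^-2 = +1.
v=17: a=17^6·(≡3), b=17^1·(≡9) mod 17; (3|17)=-1, (9|17)=+1; (−1)^{6·1·8}·(-1)^1·(+1)^6 = -1.
v=∞: -3 < 0 and 9282 > 0  ⇒  (a,b)_∞ = +1.
v=5: a=5^0·(≡2), b=5^2·(≡3) mod 5; (2|5)=-1, (3|5)=-1; (−1)^{0·2·2}·(-1)^2·(-1)^0 = +1.
v=2: v_2(a)=-12, v_2(b)=1; units ≡ 5, 1 (mod 8); ε·ε+αω+βω = 0·0+-12·0+1·1 ≡ 1  ⇒  (a,b)_2 = -1.
v=11: a=11^2·(≡8), b=11^-4·(≡4) mod 11; (8|11)=-1, (4|11)=+1; (−1)^{2·-4·5}·(-1)^-4·(+1)^2 = +1.
v=19: a=19^-2·(≡5), b=19^0·(≡14) mod 19; (5|19)=+1, (14|19)=-1; (−1)^{-2·0·9}·(+1)^0·(-1)^-2 = +1.
v=7: a=7^0·(≡2), b=7^1·(≡3) mod 7; (2|7)=+1, (3|7)=-1; (−1)^{0·1·3}·(+1)^1·(-1)^0 = +1.
|Ram(-3, 9282)| = 2, even; anisotropic at {2, 17}.

[2, 17]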